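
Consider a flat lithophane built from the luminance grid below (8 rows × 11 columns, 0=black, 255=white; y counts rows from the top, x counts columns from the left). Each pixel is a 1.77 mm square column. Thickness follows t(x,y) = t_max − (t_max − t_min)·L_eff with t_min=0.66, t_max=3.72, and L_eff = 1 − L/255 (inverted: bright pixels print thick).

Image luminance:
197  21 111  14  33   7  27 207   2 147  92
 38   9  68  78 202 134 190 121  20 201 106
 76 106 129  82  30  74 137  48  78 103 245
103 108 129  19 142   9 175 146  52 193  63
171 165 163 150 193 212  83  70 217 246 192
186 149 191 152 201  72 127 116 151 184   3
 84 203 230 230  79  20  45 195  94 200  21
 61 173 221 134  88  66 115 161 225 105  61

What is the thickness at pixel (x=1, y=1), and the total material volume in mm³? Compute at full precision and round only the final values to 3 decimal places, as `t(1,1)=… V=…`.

t(1,1)=0.768 V=575.840

span = t_max - t_min = 3.72 - 0.66 = 3.060
L(1,1) = 9, L_eff = 1 - 9/255 = 0.964706 (inverted)
t(1,1) = 3.72 - 3.060·0.964706 = 0.768
Σt over all 8·11 pixels = 183.804
V = pitch²·Σt = 1.77²·183.804 = 575.840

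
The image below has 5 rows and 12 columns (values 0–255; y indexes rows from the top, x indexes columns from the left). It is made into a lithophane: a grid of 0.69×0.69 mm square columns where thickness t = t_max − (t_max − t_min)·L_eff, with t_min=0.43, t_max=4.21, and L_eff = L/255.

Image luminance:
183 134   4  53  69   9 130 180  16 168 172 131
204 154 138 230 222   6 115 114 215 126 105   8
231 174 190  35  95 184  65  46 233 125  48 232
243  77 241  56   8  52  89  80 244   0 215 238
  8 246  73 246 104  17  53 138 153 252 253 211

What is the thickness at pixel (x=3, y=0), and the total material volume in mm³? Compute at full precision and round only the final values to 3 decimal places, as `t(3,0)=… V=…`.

span = t_max - t_min = 4.21 - 0.43 = 3.780
L(3,0) = 53, L_eff = 53/255 = 0.207843
t(3,0) = 4.21 - 3.780·0.207843 = 3.424
Σt over all 5·12 pixels = 579567/4250 ≈ 136.3687059
V = pitch²·Σt = 0.69²·579567/4250 = 64.925

t(3,0)=3.424 V=64.925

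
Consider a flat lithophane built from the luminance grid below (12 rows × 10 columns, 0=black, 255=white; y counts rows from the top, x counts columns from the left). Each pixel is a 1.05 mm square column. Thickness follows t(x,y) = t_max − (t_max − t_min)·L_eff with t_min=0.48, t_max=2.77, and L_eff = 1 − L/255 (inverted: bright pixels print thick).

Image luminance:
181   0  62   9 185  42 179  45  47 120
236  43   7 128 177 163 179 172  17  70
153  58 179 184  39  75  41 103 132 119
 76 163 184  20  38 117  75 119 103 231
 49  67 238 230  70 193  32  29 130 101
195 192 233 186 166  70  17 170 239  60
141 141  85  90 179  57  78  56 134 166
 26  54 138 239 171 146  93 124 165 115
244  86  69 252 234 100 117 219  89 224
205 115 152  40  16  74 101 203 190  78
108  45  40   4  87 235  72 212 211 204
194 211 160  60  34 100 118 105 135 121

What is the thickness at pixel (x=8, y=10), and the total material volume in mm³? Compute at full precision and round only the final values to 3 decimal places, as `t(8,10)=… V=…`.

span = t_max - t_min = 2.77 - 0.48 = 2.290
L(8,10) = 211, L_eff = 1 - 211/255 = 0.172549 (inverted)
t(8,10) = 2.77 - 2.290·0.172549 = 2.375
Σt over all 12·10 pixels = 48122/255 ≈ 188.7137255
V = pitch²·Σt = 1.05²·48122/255 = 208.057

t(8,10)=2.375 V=208.057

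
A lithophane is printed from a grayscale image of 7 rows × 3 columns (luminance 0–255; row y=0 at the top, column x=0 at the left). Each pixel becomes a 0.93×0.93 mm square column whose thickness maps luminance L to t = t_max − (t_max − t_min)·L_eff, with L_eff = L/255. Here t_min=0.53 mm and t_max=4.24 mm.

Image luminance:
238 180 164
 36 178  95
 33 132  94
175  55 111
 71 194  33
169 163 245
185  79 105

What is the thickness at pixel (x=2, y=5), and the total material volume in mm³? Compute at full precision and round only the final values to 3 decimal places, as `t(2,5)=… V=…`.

t(2,5)=0.675 V=42.595

span = t_max - t_min = 4.24 - 0.53 = 3.710
L(2,5) = 245, L_eff = 245/255 = 0.960784
t(2,5) = 4.24 - 3.710·0.960784 = 0.675
Σt over all 7·3 pixels = 251167/5100 ≈ 49.2484314
V = pitch²·Σt = 0.93²·251167/5100 = 42.595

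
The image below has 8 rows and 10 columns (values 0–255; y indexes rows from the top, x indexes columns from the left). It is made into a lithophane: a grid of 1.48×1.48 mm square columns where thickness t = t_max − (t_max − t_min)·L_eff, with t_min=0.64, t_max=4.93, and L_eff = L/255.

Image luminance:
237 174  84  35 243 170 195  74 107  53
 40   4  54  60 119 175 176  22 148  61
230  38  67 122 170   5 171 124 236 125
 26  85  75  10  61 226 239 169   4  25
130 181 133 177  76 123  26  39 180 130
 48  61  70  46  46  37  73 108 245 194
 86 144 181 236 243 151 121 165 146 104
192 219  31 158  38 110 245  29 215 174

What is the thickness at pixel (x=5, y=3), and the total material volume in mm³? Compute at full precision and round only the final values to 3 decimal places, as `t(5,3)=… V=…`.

span = t_max - t_min = 4.93 - 0.64 = 4.290
L(5,3) = 226, L_eff = 226/255 = 0.886275
t(5,3) = 4.93 - 4.290·0.886275 = 1.128
Σt over all 8·10 pixels = 7947/34 ≈ 233.7352941
V = pitch²·Σt = 1.48²·7947/34 = 511.974

t(5,3)=1.128 V=511.974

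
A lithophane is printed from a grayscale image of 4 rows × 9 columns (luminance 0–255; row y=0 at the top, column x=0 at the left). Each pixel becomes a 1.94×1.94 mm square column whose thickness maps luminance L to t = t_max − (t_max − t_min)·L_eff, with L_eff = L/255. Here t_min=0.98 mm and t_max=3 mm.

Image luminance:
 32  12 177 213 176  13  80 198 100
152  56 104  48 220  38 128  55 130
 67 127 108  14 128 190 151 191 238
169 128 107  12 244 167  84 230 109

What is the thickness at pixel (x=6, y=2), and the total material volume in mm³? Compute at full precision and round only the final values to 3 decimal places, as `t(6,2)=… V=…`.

t(6,2)=1.804 V=275.408

span = t_max - t_min = 3 - 0.98 = 2.020
L(6,2) = 151, L_eff = 151/255 = 0.592157
t(6,2) = 3 - 2.020·0.592157 = 1.804
Σt over all 4·9 pixels = 466502/6375 ≈ 73.1767843
V = pitch²·Σt = 1.94²·466502/6375 = 275.408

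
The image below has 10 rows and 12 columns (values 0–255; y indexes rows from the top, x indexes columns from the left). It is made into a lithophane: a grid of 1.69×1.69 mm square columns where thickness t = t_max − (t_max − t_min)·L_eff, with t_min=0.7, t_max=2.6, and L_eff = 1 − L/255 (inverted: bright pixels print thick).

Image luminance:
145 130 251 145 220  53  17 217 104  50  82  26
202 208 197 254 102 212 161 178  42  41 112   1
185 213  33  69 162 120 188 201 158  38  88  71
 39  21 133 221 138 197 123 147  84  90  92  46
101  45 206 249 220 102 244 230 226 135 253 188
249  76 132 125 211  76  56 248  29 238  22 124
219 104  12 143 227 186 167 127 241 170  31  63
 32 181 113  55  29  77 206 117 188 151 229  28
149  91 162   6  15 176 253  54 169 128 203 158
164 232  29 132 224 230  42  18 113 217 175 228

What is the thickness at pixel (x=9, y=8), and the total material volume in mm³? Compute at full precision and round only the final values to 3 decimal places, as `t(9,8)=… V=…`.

span = t_max - t_min = 2.6 - 0.7 = 1.900
L(9,8) = 128, L_eff = 1 - 128/255 = 0.498039 (inverted)
t(9,8) = 2.6 - 1.900·0.498039 = 1.654
Σt over all 10·12 pixels = 261532/1275 ≈ 205.1231373
V = pitch²·Σt = 1.69²·261532/1275 = 585.852

t(9,8)=1.654 V=585.852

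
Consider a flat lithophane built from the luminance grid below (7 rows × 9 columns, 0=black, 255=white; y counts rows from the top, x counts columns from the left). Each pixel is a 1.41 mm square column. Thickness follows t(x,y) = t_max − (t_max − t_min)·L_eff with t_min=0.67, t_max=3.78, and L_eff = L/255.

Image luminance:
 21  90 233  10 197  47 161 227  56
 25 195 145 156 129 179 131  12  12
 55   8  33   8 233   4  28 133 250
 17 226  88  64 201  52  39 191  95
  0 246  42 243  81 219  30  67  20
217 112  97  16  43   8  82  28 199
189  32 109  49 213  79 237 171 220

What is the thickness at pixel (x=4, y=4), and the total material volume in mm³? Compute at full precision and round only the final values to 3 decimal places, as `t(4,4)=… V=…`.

t(4,4)=2.792 V=308.566

span = t_max - t_min = 3.78 - 0.67 = 3.110
L(4,4) = 81, L_eff = 81/255 = 0.317647
t(4,4) = 3.78 - 3.110·0.317647 = 2.792
Σt over all 7·9 pixels = 23281/150 ≈ 155.2066667
V = pitch²·Σt = 1.41²·23281/150 = 308.566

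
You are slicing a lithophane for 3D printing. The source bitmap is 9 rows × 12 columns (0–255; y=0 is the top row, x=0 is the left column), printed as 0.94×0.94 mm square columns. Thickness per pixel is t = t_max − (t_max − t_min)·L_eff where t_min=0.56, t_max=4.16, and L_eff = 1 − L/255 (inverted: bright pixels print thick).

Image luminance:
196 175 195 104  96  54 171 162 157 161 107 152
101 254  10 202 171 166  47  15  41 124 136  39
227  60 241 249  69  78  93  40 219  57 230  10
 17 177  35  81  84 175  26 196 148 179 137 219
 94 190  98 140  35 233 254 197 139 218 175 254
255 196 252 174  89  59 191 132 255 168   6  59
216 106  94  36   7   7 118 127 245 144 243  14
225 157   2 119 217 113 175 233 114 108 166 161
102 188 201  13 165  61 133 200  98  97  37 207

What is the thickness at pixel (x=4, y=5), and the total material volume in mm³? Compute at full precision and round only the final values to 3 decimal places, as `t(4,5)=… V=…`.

span = t_max - t_min = 4.16 - 0.56 = 3.600
L(4,5) = 89, L_eff = 1 - 89/255 = 0.650980 (inverted)
t(4,5) = 4.16 - 3.600·0.650980 = 1.816
Σt over all 9·12 pixels = 113274/425 ≈ 266.5270588
V = pitch²·Σt = 0.94²·113274/425 = 235.503

t(4,5)=1.816 V=235.503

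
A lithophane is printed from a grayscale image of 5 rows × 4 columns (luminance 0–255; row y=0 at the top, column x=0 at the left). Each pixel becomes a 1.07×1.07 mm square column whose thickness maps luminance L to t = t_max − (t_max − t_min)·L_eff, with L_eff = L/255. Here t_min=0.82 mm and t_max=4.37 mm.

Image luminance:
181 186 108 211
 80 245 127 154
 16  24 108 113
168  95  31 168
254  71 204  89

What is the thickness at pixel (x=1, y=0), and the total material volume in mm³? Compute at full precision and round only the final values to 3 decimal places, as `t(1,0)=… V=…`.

span = t_max - t_min = 4.37 - 0.82 = 3.550
L(1,0) = 186, L_eff = 186/255 = 0.729412
t(1,0) = 4.37 - 3.550·0.729412 = 1.781
Σt over all 5·4 pixels = 258797/5100 ≈ 50.7445098
V = pitch²·Σt = 1.07²·258797/5100 = 58.097

t(1,0)=1.781 V=58.097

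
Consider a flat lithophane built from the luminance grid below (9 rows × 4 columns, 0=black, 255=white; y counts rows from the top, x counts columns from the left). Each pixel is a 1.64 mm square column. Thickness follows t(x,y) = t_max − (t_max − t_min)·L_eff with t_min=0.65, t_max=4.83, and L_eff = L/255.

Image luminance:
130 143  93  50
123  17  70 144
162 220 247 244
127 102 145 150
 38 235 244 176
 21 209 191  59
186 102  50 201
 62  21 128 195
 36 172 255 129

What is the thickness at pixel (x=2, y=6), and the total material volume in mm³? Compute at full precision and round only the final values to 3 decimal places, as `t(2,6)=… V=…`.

span = t_max - t_min = 4.83 - 0.65 = 4.180
L(2,6) = 50, L_eff = 50/255 = 0.196078
t(2,6) = 4.83 - 4.180·0.196078 = 4.010
Σt over all 9·4 pixels = 1197677/12750 ≈ 93.9354510
V = pitch²·Σt = 1.64²·1197677/12750 = 252.649

t(2,6)=4.010 V=252.649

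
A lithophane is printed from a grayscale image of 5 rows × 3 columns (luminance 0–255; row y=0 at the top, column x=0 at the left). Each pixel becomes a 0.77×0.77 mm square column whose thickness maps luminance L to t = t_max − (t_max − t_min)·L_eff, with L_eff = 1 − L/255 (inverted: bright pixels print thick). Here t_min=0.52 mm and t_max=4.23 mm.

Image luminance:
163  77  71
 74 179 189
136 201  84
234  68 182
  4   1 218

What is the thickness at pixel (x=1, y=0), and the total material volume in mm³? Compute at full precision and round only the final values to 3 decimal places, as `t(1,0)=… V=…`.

span = t_max - t_min = 4.23 - 0.52 = 3.710
L(1,0) = 77, L_eff = 1 - 77/255 = 0.698039 (inverted)
t(1,0) = 4.23 - 3.710·0.698039 = 1.640
Σt over all 5·3 pixels = 298917/8500 ≈ 35.1667059
V = pitch²·Σt = 0.77²·298917/8500 = 20.850

t(1,0)=1.640 V=20.850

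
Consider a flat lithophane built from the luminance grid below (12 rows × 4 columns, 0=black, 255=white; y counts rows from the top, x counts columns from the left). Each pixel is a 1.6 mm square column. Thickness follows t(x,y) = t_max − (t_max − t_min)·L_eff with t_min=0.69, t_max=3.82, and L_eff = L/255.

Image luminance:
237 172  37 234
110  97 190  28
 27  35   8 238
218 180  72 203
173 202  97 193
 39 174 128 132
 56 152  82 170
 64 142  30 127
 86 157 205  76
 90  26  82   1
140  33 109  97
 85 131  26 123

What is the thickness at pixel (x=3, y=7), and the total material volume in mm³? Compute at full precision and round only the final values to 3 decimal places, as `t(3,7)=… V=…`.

t(3,7)=2.261 V=296.137

span = t_max - t_min = 3.82 - 0.69 = 3.130
L(3,7) = 127, L_eff = 127/255 = 0.498039
t(3,7) = 3.82 - 3.130·0.498039 = 2.261
Σt over all 12·4 pixels = 491633/4250 ≈ 115.6783529
V = pitch²·Σt = 1.6²·491633/4250 = 296.137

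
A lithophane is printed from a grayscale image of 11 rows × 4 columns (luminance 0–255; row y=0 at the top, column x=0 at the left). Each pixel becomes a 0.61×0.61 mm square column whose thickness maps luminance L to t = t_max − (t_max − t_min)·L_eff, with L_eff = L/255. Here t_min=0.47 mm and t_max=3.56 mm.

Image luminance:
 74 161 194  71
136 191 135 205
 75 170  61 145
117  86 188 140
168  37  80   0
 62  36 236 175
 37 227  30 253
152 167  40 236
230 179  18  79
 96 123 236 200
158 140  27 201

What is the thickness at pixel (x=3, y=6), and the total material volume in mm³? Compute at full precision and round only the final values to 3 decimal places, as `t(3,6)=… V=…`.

t(3,6)=0.494 V=32.260

span = t_max - t_min = 3.56 - 0.47 = 3.090
L(3,6) = 253, L_eff = 253/255 = 0.992157
t(3,6) = 3.56 - 3.090·0.992157 = 0.494
Σt over all 11·4 pixels = 184231/2125 ≈ 86.6969412
V = pitch²·Σt = 0.61²·184231/2125 = 32.260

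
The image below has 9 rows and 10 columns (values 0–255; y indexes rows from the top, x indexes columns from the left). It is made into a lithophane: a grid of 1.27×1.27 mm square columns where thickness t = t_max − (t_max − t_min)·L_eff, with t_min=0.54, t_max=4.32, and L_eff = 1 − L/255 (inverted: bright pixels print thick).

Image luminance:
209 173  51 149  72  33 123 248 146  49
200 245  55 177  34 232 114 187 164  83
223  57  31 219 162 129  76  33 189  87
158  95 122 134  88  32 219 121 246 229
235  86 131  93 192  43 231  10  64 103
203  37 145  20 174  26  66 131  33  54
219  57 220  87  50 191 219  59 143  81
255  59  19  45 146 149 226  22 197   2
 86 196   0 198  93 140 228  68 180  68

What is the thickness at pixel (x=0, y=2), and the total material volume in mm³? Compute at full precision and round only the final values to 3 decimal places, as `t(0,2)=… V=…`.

t(0,2)=3.846 V=345.545

span = t_max - t_min = 4.32 - 0.54 = 3.780
L(0,2) = 223, L_eff = 1 - 223/255 = 0.125490 (inverted)
t(0,2) = 4.32 - 3.780·0.125490 = 3.846
Σt over all 9·10 pixels = 455256/2125 ≈ 214.2381176
V = pitch²·Σt = 1.27²·455256/2125 = 345.545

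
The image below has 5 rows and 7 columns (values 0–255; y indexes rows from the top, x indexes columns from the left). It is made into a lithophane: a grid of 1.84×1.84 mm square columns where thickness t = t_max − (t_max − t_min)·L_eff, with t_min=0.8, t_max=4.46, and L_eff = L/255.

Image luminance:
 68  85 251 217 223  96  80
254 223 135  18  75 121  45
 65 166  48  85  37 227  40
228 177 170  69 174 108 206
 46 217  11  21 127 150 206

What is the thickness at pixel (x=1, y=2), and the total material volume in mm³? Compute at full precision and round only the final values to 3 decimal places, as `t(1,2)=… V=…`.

span = t_max - t_min = 4.46 - 0.8 = 3.660
L(1,2) = 166, L_eff = 166/255 = 0.650980
t(1,2) = 4.46 - 3.660·0.650980 = 2.077
Σt over all 5·7 pixels = 195408/2125 ≈ 91.9567059
V = pitch²·Σt = 1.84²·195408/2125 = 311.329

t(1,2)=2.077 V=311.329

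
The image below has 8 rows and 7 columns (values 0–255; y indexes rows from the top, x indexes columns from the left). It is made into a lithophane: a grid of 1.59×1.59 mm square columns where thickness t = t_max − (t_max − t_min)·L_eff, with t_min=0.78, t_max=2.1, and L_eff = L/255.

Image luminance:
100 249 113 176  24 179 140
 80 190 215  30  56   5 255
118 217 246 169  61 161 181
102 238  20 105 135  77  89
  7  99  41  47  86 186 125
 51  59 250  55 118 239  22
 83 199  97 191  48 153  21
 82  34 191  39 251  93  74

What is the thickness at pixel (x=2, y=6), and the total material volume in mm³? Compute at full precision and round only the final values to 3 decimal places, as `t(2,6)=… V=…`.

span = t_max - t_min = 2.1 - 0.78 = 1.320
L(2,6) = 97, L_eff = 97/255 = 0.380392
t(2,6) = 2.1 - 1.320·0.380392 = 1.598
Σt over all 8·7 pixels = 176508/2125 ≈ 83.0625882
V = pitch²·Σt = 1.59²·176508/2125 = 209.991

t(2,6)=1.598 V=209.991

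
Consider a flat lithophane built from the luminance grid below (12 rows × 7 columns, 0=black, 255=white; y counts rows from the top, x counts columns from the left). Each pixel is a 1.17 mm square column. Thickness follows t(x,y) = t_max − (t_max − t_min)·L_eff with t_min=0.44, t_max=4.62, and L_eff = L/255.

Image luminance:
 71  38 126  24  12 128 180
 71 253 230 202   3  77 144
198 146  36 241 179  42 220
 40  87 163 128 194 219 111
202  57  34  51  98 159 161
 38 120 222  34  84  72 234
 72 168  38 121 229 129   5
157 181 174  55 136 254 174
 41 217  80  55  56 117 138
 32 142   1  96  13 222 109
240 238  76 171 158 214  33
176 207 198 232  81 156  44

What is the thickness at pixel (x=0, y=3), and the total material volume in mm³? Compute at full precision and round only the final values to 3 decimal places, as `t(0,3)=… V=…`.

span = t_max - t_min = 4.62 - 0.44 = 4.180
L(0,3) = 40, L_eff = 40/255 = 0.156863
t(0,3) = 4.62 - 4.180·0.156863 = 3.964
Σt over all 12·7 pixels = 547987/2550 ≈ 214.8968627
V = pitch²·Σt = 1.17²·547987/2550 = 294.172

t(0,3)=3.964 V=294.172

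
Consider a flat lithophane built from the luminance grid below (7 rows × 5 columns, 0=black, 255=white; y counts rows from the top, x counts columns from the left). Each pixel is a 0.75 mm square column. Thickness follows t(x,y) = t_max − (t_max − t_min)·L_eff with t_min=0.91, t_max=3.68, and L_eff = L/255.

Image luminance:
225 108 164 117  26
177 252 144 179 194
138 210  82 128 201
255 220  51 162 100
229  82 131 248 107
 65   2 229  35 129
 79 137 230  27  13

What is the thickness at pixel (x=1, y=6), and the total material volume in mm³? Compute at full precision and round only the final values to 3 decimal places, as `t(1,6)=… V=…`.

t(1,6)=2.192 V=42.656

span = t_max - t_min = 3.68 - 0.91 = 2.770
L(1,6) = 137, L_eff = 137/255 = 0.537255
t(1,6) = 3.68 - 2.770·0.537255 = 2.192
Σt over all 7·5 pixels = 483437/6375 ≈ 75.8332549
V = pitch²·Σt = 0.75²·483437/6375 = 42.656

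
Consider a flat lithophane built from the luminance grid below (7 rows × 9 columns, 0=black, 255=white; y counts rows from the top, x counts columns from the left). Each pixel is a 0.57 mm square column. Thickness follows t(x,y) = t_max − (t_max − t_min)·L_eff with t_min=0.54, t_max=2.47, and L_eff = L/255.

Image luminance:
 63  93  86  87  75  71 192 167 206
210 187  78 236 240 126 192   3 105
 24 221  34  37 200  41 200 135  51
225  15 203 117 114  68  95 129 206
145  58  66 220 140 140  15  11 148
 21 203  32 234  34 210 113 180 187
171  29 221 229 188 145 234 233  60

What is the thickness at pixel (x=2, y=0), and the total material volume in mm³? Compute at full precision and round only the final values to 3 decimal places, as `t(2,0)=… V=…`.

t(2,0)=1.819 V=30.396

span = t_max - t_min = 2.47 - 0.54 = 1.930
L(2,0) = 86, L_eff = 86/255 = 0.337255
t(2,0) = 2.47 - 1.930·0.337255 = 1.819
Σt over all 7·9 pixels = 198804/2125 ≈ 93.5548235
V = pitch²·Σt = 0.57²·198804/2125 = 30.396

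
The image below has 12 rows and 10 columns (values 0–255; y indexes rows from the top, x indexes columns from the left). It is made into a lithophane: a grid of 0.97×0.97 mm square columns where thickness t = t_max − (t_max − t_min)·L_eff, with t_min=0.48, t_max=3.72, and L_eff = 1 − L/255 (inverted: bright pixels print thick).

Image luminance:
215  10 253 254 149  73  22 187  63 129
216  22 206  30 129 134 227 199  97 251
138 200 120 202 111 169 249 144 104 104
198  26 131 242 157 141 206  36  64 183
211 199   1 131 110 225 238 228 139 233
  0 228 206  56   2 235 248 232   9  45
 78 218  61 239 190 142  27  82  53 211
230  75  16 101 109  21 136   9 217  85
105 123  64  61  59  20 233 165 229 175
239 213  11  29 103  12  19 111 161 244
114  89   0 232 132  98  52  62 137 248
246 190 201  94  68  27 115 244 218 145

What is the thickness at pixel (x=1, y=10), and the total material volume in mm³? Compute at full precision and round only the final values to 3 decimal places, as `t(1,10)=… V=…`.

t(1,10)=1.611 V=247.328

span = t_max - t_min = 3.72 - 0.48 = 3.240
L(1,10) = 89, L_eff = 1 - 89/255 = 0.650980 (inverted)
t(1,10) = 3.72 - 3.240·0.650980 = 1.611
Σt over all 12·10 pixels = 111717/425 ≈ 262.8635294
V = pitch²·Σt = 0.97²·111717/425 = 247.328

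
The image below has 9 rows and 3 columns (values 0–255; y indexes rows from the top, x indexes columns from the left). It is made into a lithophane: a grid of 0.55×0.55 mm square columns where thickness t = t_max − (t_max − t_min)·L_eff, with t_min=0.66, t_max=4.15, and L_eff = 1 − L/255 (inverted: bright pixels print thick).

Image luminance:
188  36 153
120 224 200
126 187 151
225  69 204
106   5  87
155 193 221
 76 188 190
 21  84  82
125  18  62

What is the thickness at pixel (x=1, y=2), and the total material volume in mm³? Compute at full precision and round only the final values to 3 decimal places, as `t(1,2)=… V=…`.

t(1,2)=3.219 V=19.864

span = t_max - t_min = 4.15 - 0.66 = 3.490
L(1,2) = 187, L_eff = 1 - 187/255 = 0.266667 (inverted)
t(1,2) = 4.15 - 3.490·0.266667 = 3.219
Σt over all 9·3 pixels = 837257/12750 ≈ 65.6672157
V = pitch²·Σt = 0.55²·837257/12750 = 19.864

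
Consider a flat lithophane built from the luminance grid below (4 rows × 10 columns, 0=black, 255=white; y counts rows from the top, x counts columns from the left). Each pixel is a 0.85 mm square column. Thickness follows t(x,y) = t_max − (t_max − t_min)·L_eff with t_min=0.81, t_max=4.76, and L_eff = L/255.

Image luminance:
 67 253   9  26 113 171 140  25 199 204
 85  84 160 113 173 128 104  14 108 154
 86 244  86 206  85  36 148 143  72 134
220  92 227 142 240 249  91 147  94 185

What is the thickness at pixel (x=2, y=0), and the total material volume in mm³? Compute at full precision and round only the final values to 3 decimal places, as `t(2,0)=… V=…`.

span = t_max - t_min = 4.76 - 0.81 = 3.950
L(2,0) = 9, L_eff = 9/255 = 0.035294
t(2,0) = 4.76 - 3.950·0.035294 = 4.621
Σt over all 4·10 pixels = 555737/5100 ≈ 108.9680392
V = pitch²·Σt = 0.85²·555737/5100 = 78.729

t(2,0)=4.621 V=78.729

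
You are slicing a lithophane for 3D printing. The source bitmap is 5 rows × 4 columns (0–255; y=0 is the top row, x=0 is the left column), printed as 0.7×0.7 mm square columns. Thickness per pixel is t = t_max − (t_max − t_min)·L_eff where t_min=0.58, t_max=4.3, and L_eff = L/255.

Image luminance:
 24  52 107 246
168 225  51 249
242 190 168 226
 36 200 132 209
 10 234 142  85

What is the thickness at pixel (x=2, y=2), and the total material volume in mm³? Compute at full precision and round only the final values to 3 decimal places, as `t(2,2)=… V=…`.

t(2,2)=1.849 V=20.724

span = t_max - t_min = 4.3 - 0.58 = 3.720
L(2,2) = 168, L_eff = 168/255 = 0.658824
t(2,2) = 4.3 - 3.720·0.658824 = 1.849
Σt over all 5·4 pixels = 89874/2125 ≈ 42.2936471
V = pitch²·Σt = 0.7²·89874/2125 = 20.724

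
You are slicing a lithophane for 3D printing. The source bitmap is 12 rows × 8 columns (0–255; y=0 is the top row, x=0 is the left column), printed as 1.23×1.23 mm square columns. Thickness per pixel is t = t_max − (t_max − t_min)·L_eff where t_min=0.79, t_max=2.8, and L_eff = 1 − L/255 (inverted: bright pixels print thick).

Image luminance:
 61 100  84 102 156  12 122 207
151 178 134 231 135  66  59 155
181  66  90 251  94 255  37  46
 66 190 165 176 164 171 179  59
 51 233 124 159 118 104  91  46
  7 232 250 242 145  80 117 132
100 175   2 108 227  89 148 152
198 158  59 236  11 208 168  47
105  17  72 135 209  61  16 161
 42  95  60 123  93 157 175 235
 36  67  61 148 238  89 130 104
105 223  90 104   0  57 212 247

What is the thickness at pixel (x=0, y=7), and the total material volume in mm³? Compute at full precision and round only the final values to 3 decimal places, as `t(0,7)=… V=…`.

span = t_max - t_min = 2.8 - 0.79 = 2.010
L(0,7) = 198, L_eff = 1 - 198/255 = 0.223529 (inverted)
t(0,7) = 2.8 - 2.010·0.223529 = 2.351
Σt over all 12·8 pixels = 1450449/8500 ≈ 170.6410588
V = pitch²·Σt = 1.23²·1450449/8500 = 258.163

t(0,7)=2.351 V=258.163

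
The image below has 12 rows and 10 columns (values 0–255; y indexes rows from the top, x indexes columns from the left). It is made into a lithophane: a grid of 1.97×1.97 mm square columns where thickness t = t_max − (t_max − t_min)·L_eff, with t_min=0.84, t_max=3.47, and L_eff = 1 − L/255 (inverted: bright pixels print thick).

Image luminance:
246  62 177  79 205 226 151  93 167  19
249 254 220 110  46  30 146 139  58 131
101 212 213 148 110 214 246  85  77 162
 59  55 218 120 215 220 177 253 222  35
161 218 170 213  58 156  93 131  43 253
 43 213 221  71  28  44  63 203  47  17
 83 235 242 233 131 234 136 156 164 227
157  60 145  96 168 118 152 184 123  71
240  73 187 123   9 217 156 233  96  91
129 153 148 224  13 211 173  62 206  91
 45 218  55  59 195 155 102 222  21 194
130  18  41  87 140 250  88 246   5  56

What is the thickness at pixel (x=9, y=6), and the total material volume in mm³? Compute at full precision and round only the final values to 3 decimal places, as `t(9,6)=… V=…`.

t(9,6)=3.181 V=1058.557

span = t_max - t_min = 3.47 - 0.84 = 2.630
L(9,6) = 227, L_eff = 1 - 227/255 = 0.109804 (inverted)
t(9,6) = 3.47 - 2.630·0.109804 = 3.181
Σt over all 12·10 pixels = 6955399/25500 ≈ 272.7607451
V = pitch²·Σt = 1.97²·6955399/25500 = 1058.557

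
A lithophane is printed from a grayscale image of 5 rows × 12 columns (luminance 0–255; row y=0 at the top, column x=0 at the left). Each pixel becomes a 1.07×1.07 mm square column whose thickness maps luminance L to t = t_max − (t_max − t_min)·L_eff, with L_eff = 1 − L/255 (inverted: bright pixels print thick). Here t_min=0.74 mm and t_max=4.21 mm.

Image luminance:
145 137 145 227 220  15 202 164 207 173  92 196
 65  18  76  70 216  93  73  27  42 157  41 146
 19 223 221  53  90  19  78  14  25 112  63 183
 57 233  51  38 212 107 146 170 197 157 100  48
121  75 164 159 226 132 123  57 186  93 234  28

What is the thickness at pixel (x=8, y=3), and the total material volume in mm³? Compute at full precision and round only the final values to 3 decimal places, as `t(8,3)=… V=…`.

t(8,3)=3.421 V=162.399

span = t_max - t_min = 4.21 - 0.74 = 3.470
L(8,3) = 197, L_eff = 1 - 197/255 = 0.227451 (inverted)
t(8,3) = 4.21 - 3.470·0.227451 = 3.421
Σt over all 5·12 pixels = 1205689/8500 ≈ 141.8457647
V = pitch²·Σt = 1.07²·1205689/8500 = 162.399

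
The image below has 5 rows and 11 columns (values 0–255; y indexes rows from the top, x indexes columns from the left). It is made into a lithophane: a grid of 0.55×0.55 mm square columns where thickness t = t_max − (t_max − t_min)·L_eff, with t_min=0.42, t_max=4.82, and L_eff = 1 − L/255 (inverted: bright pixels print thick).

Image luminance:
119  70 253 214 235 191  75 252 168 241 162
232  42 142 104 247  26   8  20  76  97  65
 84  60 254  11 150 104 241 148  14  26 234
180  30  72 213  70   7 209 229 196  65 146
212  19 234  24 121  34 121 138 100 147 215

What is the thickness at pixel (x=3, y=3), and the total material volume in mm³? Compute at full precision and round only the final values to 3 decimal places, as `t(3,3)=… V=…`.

t(3,3)=4.095 V=44.292

span = t_max - t_min = 4.82 - 0.42 = 4.400
L(3,3) = 213, L_eff = 1 - 213/255 = 0.164706 (inverted)
t(3,3) = 4.82 - 4.400·0.164706 = 4.095
Σt over all 5·11 pixels = 373373/2550 ≈ 146.4207843
V = pitch²·Σt = 0.55²·373373/2550 = 44.292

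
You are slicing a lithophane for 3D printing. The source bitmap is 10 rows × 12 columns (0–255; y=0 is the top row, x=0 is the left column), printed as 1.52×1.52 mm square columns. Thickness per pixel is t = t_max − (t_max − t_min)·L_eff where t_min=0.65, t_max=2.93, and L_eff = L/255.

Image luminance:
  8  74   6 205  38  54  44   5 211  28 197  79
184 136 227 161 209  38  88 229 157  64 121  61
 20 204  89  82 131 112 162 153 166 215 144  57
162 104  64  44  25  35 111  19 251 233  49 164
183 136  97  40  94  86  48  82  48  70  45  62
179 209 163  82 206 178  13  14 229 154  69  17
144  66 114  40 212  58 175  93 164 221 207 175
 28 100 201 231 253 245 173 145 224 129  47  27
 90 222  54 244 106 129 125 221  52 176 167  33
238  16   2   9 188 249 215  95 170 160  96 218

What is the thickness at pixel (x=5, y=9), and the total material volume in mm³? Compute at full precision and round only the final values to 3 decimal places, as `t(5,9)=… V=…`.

t(5,9)=0.704 V=509.268

span = t_max - t_min = 2.93 - 0.65 = 2.280
L(5,9) = 249, L_eff = 249/255 = 0.976471
t(5,9) = 2.93 - 2.280·0.976471 = 0.704
Σt over all 10·12 pixels = 220.424
V = pitch²·Σt = 1.52²·220.424 = 509.268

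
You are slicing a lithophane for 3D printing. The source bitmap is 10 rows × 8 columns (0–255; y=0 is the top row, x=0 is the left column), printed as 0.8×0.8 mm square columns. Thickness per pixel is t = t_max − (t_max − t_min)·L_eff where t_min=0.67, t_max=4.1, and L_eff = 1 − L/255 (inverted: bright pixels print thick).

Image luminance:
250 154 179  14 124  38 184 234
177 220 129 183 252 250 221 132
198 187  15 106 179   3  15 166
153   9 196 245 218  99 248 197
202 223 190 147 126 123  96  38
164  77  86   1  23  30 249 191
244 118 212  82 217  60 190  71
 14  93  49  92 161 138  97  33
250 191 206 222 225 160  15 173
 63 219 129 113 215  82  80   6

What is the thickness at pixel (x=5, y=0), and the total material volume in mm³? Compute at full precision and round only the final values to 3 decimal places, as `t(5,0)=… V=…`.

t(5,0)=1.181 V=130.385

span = t_max - t_min = 4.1 - 0.67 = 3.430
L(5,0) = 38, L_eff = 1 - 38/255 = 0.850980 (inverted)
t(5,0) = 4.1 - 3.430·0.850980 = 1.181
Σt over all 10·8 pixels = 5195023/25500 ≈ 203.7263922
V = pitch²·Σt = 0.8²·5195023/25500 = 130.385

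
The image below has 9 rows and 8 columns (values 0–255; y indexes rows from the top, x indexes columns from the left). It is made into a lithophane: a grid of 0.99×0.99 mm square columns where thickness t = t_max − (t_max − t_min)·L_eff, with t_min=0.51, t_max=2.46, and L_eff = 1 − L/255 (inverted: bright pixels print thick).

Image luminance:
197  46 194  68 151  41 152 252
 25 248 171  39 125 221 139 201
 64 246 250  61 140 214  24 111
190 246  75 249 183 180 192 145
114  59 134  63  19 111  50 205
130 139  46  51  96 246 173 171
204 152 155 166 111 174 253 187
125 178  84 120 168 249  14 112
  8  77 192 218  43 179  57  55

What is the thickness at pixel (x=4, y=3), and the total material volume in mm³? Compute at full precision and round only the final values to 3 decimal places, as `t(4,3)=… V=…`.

span = t_max - t_min = 2.46 - 0.51 = 1.950
L(4,3) = 183, L_eff = 1 - 183/255 = 0.282353 (inverted)
t(4,3) = 2.46 - 1.950·0.282353 = 1.909
Σt over all 9·8 pixels = 112.64
V = pitch²·Σt = 0.99²·112.64 = 110.398

t(4,3)=1.909 V=110.398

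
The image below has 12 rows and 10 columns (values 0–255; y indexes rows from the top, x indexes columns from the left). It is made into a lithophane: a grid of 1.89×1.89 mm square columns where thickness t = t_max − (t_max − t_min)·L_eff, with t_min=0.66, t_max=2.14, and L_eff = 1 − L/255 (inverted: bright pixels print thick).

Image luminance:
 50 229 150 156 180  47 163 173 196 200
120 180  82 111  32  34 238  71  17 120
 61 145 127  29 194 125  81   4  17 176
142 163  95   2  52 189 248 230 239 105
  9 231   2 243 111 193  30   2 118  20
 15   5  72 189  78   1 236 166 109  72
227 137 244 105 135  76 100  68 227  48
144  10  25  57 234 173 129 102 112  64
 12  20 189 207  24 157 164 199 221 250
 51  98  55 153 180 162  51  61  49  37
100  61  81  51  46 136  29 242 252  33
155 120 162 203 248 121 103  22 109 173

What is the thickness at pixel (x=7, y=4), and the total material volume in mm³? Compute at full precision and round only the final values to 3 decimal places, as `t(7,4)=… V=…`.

span = t_max - t_min = 2.14 - 0.66 = 1.480
L(7,4) = 2, L_eff = 1 - 2/255 = 0.992157 (inverted)
t(7,4) = 2.14 - 1.480·0.992157 = 0.672
Σt over all 12·10 pixels = 341941/2125 ≈ 160.9134118
V = pitch²·Σt = 1.89²·341941/2125 = 574.799

t(7,4)=0.672 V=574.799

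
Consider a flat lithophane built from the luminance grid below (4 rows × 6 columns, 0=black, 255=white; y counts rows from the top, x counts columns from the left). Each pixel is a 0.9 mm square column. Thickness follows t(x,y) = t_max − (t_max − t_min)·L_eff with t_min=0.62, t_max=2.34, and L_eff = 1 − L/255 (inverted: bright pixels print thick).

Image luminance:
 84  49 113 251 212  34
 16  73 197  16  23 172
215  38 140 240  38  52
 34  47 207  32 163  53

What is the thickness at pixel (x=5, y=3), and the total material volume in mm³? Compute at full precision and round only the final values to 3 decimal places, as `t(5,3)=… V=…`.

t(5,3)=0.977 V=25.706

span = t_max - t_min = 2.34 - 0.62 = 1.720
L(5,3) = 53, L_eff = 1 - 53/255 = 0.792157 (inverted)
t(5,3) = 2.34 - 1.720·0.792157 = 0.977
Σt over all 4·6 pixels = 31.736
V = pitch²·Σt = 0.9²·31.736 = 25.706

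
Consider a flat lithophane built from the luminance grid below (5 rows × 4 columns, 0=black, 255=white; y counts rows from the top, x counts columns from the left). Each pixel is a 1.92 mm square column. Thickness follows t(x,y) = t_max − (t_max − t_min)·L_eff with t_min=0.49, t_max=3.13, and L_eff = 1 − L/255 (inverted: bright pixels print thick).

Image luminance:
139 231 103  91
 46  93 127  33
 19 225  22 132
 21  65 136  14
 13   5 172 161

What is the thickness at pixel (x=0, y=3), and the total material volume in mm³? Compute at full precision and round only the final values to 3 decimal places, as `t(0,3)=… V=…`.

t(0,3)=0.707 V=106.656

span = t_max - t_min = 3.13 - 0.49 = 2.640
L(0,3) = 21, L_eff = 1 - 21/255 = 0.917647 (inverted)
t(0,3) = 3.13 - 2.640·0.917647 = 0.707
Σt over all 5·4 pixels = 61481/2125 ≈ 28.9322353
V = pitch²·Σt = 1.92²·61481/2125 = 106.656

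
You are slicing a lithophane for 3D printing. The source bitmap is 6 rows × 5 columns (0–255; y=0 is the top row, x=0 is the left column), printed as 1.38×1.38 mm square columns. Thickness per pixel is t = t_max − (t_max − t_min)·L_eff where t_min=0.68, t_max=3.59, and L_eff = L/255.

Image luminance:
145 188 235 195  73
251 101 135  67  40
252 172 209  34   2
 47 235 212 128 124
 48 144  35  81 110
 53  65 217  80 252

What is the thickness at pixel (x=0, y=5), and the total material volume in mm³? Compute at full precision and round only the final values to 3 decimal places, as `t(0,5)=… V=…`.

t(0,5)=2.985 V=119.695

span = t_max - t_min = 3.59 - 0.68 = 2.910
L(0,5) = 53, L_eff = 53/255 = 0.207843
t(0,5) = 3.59 - 2.910·0.207843 = 2.985
Σt over all 6·5 pixels = 26712/425 ≈ 62.8517647
V = pitch²·Σt = 1.38²·26712/425 = 119.695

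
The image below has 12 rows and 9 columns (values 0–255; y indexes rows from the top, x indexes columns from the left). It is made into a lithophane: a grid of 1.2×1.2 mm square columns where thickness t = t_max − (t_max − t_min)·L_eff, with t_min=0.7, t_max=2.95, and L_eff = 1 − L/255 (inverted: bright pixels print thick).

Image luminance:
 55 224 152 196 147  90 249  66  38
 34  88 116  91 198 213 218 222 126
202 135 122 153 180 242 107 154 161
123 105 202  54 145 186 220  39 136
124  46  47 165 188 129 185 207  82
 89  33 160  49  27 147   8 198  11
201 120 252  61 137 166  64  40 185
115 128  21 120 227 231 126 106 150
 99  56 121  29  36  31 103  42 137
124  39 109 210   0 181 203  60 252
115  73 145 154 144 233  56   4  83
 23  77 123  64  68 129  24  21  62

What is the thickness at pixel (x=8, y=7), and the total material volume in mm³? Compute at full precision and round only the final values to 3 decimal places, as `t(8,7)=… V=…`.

t(8,7)=2.024 V=273.583

span = t_max - t_min = 2.95 - 0.7 = 2.250
L(8,7) = 150, L_eff = 1 - 150/255 = 0.411765 (inverted)
t(8,7) = 2.95 - 2.250·0.411765 = 2.024
Σt over all 12·9 pixels = 16149/85 ≈ 189.9882353
V = pitch²·Σt = 1.2²·16149/85 = 273.583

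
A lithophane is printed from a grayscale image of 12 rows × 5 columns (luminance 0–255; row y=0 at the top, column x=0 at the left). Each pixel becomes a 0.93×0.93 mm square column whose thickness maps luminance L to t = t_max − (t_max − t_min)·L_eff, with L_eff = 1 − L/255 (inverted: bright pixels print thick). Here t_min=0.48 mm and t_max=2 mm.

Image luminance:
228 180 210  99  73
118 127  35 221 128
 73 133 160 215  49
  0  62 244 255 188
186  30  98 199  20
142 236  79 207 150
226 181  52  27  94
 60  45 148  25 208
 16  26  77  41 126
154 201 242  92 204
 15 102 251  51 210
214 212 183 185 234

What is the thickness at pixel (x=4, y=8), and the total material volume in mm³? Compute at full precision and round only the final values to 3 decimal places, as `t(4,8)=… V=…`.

span = t_max - t_min = 2 - 0.48 = 1.520
L(4,8) = 126, L_eff = 1 - 126/255 = 0.505882 (inverted)
t(4,8) = 2 - 1.520·0.505882 = 1.231
Σt over all 12·5 pixels = 489386/6375 ≈ 76.7664314
V = pitch²·Σt = 0.93²·489386/6375 = 66.395

t(4,8)=1.231 V=66.395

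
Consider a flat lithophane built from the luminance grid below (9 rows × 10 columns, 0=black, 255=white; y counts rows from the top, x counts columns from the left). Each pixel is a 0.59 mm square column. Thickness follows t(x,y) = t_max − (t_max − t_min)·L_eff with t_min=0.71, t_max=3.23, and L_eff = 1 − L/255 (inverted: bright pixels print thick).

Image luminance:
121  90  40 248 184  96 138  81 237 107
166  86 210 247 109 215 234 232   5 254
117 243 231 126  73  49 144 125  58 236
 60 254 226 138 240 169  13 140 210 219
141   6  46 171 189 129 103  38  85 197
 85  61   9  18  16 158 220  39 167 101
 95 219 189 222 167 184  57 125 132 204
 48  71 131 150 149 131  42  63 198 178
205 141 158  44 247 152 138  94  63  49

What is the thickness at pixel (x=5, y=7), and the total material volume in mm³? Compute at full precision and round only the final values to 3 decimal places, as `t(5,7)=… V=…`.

span = t_max - t_min = 3.23 - 0.71 = 2.520
L(5,7) = 131, L_eff = 1 - 131/255 = 0.486275 (inverted)
t(5,7) = 3.23 - 2.520·0.486275 = 2.005
Σt over all 9·10 pixels = 783807/4250 ≈ 184.4251765
V = pitch²·Σt = 0.59²·783807/4250 = 64.198

t(5,7)=2.005 V=64.198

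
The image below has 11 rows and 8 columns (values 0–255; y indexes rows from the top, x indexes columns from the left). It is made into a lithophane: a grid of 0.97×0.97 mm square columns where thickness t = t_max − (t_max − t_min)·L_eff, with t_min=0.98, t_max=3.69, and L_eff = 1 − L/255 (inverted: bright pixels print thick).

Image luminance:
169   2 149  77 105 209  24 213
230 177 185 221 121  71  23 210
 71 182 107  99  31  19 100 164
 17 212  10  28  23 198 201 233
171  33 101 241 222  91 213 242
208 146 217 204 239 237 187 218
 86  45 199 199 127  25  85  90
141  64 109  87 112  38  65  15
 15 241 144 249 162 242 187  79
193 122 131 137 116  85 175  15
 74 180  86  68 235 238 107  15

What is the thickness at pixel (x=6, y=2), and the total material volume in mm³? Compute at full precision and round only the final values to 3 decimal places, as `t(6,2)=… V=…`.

t(6,2)=2.043 V=197.476

span = t_max - t_min = 3.69 - 0.98 = 2.710
L(6,2) = 100, L_eff = 1 - 100/255 = 0.607843 (inverted)
t(6,2) = 3.69 - 2.710·0.607843 = 2.043
Σt over all 11·8 pixels = 891989/4250 ≈ 209.8797647
V = pitch²·Σt = 0.97²·891989/4250 = 197.476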